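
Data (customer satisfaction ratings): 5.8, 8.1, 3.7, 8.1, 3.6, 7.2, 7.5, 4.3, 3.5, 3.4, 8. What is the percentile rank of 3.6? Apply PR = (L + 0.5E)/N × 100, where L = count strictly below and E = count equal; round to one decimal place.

N = 11.
Strictly below 3.6: 2. Equal to 3.6: 1.
PR = (2 + 0.5·1)/11 × 100 = 22.7

22.7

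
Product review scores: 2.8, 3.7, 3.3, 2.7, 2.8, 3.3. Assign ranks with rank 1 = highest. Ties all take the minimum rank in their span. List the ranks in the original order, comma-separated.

Sorted (descending): 3.7, 3.3, 3.3, 2.8, 2.8, 2.7
The 2 values of 3.3 occupy positions 2–3 → each gets rank 2.
The 2 values of 2.8 occupy positions 4–5 → each gets rank 4.

4, 1, 2, 6, 4, 2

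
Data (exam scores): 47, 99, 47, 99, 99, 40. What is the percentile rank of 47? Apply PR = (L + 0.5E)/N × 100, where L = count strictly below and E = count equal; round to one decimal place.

N = 6.
Strictly below 47: 1. Equal to 47: 2.
PR = (1 + 0.5·2)/6 × 100 = 33.3

33.3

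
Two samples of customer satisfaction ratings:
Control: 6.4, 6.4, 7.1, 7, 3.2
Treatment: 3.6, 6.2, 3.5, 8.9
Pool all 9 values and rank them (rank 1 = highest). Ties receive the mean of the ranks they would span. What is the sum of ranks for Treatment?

22

Sorted (descending): 8.9, 7.1, 7, 6.4, 6.4, 6.2, 3.6, 3.5, 3.2
The 2 values of 6.4 occupy positions 4–5 → average rank (4+5)/2 = 4.5.
Treatment values → pooled ranks: 3.6→7, 6.2→6, 3.5→8, 8.9→1
Rank sum = 7 + 6 + 8 + 1 = 22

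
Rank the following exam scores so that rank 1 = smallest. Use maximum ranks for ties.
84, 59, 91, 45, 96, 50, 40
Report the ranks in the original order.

5, 4, 6, 2, 7, 3, 1

Sorted (ascending): 40, 45, 50, 59, 84, 91, 96
No ties — each value takes its position as its rank.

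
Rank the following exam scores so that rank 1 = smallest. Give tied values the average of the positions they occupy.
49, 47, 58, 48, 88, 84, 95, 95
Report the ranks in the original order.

Sorted (ascending): 47, 48, 49, 58, 84, 88, 95, 95
The 2 values of 95 occupy positions 7–8 → average rank (7+8)/2 = 7.5.

3, 1, 4, 2, 6, 5, 7.5, 7.5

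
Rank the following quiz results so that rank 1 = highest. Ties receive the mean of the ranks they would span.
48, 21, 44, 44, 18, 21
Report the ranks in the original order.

Sorted (descending): 48, 44, 44, 21, 21, 18
The 2 values of 44 occupy positions 2–3 → average rank (2+3)/2 = 2.5.
The 2 values of 21 occupy positions 4–5 → average rank (4+5)/2 = 4.5.

1, 4.5, 2.5, 2.5, 6, 4.5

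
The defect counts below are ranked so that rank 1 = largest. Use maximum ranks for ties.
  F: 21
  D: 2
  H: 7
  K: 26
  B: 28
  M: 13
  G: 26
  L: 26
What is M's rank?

Sorted (descending): 28, 26, 26, 26, 21, 13, 7, 2
The 3 values of 26 occupy positions 2–4 → each gets rank 4.
M has value 13 → rank 6.

6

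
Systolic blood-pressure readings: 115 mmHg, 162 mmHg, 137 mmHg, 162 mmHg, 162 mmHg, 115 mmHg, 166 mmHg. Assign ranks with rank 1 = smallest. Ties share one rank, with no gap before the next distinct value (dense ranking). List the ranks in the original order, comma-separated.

Sorted (ascending): 115, 115, 137, 162, 162, 162, 166
The 2 values of 115 share dense rank 1.
The 3 values of 162 share dense rank 3.
Remaining distinct values take the next consecutive integers.

1, 3, 2, 3, 3, 1, 4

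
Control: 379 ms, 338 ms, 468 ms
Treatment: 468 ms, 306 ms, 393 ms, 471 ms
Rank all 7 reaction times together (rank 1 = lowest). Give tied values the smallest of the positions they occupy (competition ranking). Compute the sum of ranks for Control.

Sorted (ascending): 306, 338, 379, 393, 468, 468, 471
The 2 values of 468 occupy positions 5–6 → each gets rank 5.
Control values → pooled ranks: 379→3, 338→2, 468→5
Rank sum = 3 + 2 + 5 = 10

10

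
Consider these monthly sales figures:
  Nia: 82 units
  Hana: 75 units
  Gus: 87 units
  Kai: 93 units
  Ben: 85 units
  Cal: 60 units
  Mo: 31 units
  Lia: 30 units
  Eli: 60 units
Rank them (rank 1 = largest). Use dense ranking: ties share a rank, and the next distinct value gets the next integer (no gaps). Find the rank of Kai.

Sorted (descending): 93, 87, 85, 82, 75, 60, 60, 31, 30
The 2 values of 60 share dense rank 6.
Remaining distinct values take the next consecutive integers.
Kai has value 93 units → rank 1.

1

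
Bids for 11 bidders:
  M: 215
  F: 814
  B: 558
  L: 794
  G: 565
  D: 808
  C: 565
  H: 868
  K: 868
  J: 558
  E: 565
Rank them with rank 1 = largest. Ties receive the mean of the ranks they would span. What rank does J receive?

Sorted (descending): 868, 868, 814, 808, 794, 565, 565, 565, 558, 558, 215
The 2 values of 868 occupy positions 1–2 → average rank (1+2)/2 = 1.5.
The 3 values of 565 occupy positions 6–8 → average rank 7.
The 2 values of 558 occupy positions 9–10 → average rank (9+10)/2 = 9.5.
J has value 558 → rank 9.5.

9.5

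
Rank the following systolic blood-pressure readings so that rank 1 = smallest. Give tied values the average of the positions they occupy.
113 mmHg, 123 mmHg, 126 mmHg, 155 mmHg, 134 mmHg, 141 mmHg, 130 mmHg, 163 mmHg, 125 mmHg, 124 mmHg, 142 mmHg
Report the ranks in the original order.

Sorted (ascending): 113, 123, 124, 125, 126, 130, 134, 141, 142, 155, 163
No ties — each value takes its position as its rank.

1, 2, 5, 10, 7, 8, 6, 11, 4, 3, 9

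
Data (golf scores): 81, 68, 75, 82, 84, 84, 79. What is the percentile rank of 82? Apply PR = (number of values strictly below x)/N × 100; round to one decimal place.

57.1

N = 7.
Strictly below 82: 4. Equal to 82: 1.
PR = 4/7 × 100 = 57.1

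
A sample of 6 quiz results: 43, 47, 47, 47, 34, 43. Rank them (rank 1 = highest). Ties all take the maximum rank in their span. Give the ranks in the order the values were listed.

Sorted (descending): 47, 47, 47, 43, 43, 34
The 3 values of 47 occupy positions 1–3 → each gets rank 3.
The 2 values of 43 occupy positions 4–5 → each gets rank 5.

5, 3, 3, 3, 6, 5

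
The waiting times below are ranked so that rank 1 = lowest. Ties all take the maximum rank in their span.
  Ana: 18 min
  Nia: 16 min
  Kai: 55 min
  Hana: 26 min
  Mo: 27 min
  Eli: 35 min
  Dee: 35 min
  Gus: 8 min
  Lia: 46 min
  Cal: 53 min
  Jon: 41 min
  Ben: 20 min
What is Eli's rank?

Sorted (ascending): 8, 16, 18, 20, 26, 27, 35, 35, 41, 46, 53, 55
The 2 values of 35 occupy positions 7–8 → each gets rank 8.
Eli has value 35 min → rank 8.

8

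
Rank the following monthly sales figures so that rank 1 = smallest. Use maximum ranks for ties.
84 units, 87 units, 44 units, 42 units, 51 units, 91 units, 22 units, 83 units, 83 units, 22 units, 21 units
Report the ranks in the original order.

Sorted (ascending): 21, 22, 22, 42, 44, 51, 83, 83, 84, 87, 91
The 2 values of 22 occupy positions 2–3 → each gets rank 3.
The 2 values of 83 occupy positions 7–8 → each gets rank 8.

9, 10, 5, 4, 6, 11, 3, 8, 8, 3, 1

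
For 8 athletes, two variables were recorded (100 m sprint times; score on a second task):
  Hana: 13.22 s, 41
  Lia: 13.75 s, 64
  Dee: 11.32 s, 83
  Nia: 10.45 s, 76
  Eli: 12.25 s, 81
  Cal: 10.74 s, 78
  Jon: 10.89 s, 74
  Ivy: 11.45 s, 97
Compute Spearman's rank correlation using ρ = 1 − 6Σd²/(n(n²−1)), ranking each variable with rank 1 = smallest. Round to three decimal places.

Ranks of variable 1: 7, 8, 4, 1, 6, 2, 3, 5
Ranks of variable 2: 1, 2, 7, 4, 6, 5, 3, 8
d = r₁ − r₂: 6, 6, -3, -3, 0, -3, 0, -3
d²: 36, 36, 9, 9, 0, 9, 0, 9; Σd² = 108
ρ = 1 − 6·108/(8·63) = 1 − 648/504 = -0.286

-0.286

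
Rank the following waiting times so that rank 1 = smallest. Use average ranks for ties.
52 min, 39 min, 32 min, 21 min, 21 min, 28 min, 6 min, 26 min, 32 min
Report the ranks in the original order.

Sorted (ascending): 6, 21, 21, 26, 28, 32, 32, 39, 52
The 2 values of 21 occupy positions 2–3 → average rank (2+3)/2 = 2.5.
The 2 values of 32 occupy positions 6–7 → average rank (6+7)/2 = 6.5.

9, 8, 6.5, 2.5, 2.5, 5, 1, 4, 6.5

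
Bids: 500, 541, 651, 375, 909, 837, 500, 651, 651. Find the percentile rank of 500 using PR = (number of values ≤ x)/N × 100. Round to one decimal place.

N = 9.
Strictly below 500: 1. Equal to 500: 2.
PR = 3/9 × 100 = 33.3

33.3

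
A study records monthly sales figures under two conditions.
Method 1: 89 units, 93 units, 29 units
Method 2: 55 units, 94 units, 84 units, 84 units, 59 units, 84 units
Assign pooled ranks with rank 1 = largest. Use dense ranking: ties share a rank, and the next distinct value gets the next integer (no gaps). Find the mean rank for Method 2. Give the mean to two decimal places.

4.00

Sorted (descending): 94, 93, 89, 84, 84, 84, 59, 55, 29
The 3 values of 84 share dense rank 4.
Remaining distinct values take the next consecutive integers.
Method 2 values → pooled ranks: 55→6, 94→1, 84→4, 84→4, 59→5, 84→4
Mean rank = (6 + 1 + 4 + 4 + 5 + 4) / 6 = 4.00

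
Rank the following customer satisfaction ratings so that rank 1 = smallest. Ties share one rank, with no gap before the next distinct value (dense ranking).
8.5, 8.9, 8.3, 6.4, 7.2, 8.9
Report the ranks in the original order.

Sorted (ascending): 6.4, 7.2, 8.3, 8.5, 8.9, 8.9
The 2 values of 8.9 share dense rank 5.
Remaining distinct values take the next consecutive integers.

4, 5, 3, 1, 2, 5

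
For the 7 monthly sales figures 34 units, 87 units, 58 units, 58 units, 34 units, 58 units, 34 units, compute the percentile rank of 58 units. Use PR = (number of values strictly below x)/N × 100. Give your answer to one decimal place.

N = 7.
Strictly below 58: 3. Equal to 58: 3.
PR = 3/7 × 100 = 42.9

42.9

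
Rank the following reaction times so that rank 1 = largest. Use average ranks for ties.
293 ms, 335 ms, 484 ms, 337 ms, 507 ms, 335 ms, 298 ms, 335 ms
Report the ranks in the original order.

8, 5, 2, 3, 1, 5, 7, 5

Sorted (descending): 507, 484, 337, 335, 335, 335, 298, 293
The 3 values of 335 occupy positions 4–6 → average rank 5.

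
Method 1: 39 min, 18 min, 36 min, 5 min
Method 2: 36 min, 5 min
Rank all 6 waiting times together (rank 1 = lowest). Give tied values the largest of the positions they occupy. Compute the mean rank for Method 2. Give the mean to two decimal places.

3.50

Sorted (ascending): 5, 5, 18, 36, 36, 39
The 2 values of 5 occupy positions 1–2 → each gets rank 2.
The 2 values of 36 occupy positions 4–5 → each gets rank 5.
Method 2 values → pooled ranks: 36→5, 5→2
Mean rank = (5 + 2) / 2 = 3.50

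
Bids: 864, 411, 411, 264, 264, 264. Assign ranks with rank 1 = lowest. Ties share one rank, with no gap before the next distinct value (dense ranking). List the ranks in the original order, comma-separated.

3, 2, 2, 1, 1, 1

Sorted (ascending): 264, 264, 264, 411, 411, 864
The 3 values of 264 share dense rank 1.
The 2 values of 411 share dense rank 2.
Remaining distinct values take the next consecutive integers.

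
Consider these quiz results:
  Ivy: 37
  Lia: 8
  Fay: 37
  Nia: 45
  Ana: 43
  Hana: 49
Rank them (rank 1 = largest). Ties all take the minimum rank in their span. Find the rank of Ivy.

Sorted (descending): 49, 45, 43, 37, 37, 8
The 2 values of 37 occupy positions 4–5 → each gets rank 4.
Ivy has value 37 → rank 4.

4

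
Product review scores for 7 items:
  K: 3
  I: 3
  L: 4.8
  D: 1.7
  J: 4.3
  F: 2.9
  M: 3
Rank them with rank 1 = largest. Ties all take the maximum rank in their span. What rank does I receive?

Sorted (descending): 4.8, 4.3, 3, 3, 3, 2.9, 1.7
The 3 values of 3 occupy positions 3–5 → each gets rank 5.
I has value 3 → rank 5.

5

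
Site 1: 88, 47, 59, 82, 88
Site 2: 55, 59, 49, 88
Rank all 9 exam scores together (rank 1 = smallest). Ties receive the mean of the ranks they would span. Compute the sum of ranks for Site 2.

Sorted (ascending): 47, 49, 55, 59, 59, 82, 88, 88, 88
The 2 values of 59 occupy positions 4–5 → average rank (4+5)/2 = 4.5.
The 3 values of 88 occupy positions 7–9 → average rank 8.
Site 2 values → pooled ranks: 55→3, 59→4.5, 49→2, 88→8
Rank sum = 3 + 4.5 + 2 + 8 = 17.5

17.5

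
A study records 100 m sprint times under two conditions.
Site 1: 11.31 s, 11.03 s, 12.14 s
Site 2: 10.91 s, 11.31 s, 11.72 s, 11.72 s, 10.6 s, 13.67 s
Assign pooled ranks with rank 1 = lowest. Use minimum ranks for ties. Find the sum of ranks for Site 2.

Sorted (ascending): 10.6, 10.91, 11.03, 11.31, 11.31, 11.72, 11.72, 12.14, 13.67
The 2 values of 11.31 occupy positions 4–5 → each gets rank 4.
The 2 values of 11.72 occupy positions 6–7 → each gets rank 6.
Site 2 values → pooled ranks: 10.91→2, 11.31→4, 11.72→6, 11.72→6, 10.6→1, 13.67→9
Rank sum = 2 + 4 + 6 + 6 + 1 + 9 = 28

28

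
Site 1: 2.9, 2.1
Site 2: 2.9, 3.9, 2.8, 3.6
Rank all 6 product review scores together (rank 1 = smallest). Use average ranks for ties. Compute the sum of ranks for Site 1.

4.5

Sorted (ascending): 2.1, 2.8, 2.9, 2.9, 3.6, 3.9
The 2 values of 2.9 occupy positions 3–4 → average rank (3+4)/2 = 3.5.
Site 1 values → pooled ranks: 2.9→3.5, 2.1→1
Rank sum = 3.5 + 1 = 4.5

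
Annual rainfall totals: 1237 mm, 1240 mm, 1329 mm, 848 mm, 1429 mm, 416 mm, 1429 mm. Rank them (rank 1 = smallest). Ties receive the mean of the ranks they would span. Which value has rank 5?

1329

Sorted (ascending): 416, 848, 1237, 1240, 1329, 1429, 1429
The 2 values of 1429 occupy positions 6–7 → average rank (6+7)/2 = 6.5.
Rank 5 → value 1329.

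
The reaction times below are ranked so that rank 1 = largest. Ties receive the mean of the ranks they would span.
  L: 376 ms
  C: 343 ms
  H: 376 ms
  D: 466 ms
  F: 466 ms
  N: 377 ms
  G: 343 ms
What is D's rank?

1.5

Sorted (descending): 466, 466, 377, 376, 376, 343, 343
The 2 values of 466 occupy positions 1–2 → average rank (1+2)/2 = 1.5.
The 2 values of 376 occupy positions 4–5 → average rank (4+5)/2 = 4.5.
The 2 values of 343 occupy positions 6–7 → average rank (6+7)/2 = 6.5.
D has value 466 ms → rank 1.5.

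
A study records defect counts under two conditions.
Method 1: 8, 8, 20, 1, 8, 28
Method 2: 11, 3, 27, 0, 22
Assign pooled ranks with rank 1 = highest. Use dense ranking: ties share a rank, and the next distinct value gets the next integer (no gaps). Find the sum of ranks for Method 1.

31

Sorted (descending): 28, 27, 22, 20, 11, 8, 8, 8, 3, 1, 0
The 3 values of 8 share dense rank 6.
Remaining distinct values take the next consecutive integers.
Method 1 values → pooled ranks: 8→6, 8→6, 20→4, 1→8, 8→6, 28→1
Rank sum = 6 + 6 + 4 + 8 + 6 + 1 = 31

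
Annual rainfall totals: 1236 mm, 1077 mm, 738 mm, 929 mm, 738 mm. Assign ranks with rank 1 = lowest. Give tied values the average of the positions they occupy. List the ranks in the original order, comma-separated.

Sorted (ascending): 738, 738, 929, 1077, 1236
The 2 values of 738 occupy positions 1–2 → average rank (1+2)/2 = 1.5.

5, 4, 1.5, 3, 1.5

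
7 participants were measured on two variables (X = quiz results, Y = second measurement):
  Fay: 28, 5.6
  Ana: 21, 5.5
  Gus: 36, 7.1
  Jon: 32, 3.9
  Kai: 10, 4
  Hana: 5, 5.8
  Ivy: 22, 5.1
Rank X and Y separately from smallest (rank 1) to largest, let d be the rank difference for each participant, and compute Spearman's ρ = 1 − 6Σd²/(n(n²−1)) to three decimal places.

Ranks of variable 1: 5, 3, 7, 6, 2, 1, 4
Ranks of variable 2: 5, 4, 7, 1, 2, 6, 3
d = r₁ − r₂: 0, -1, 0, 5, 0, -5, 1
d²: 0, 1, 0, 25, 0, 25, 1; Σd² = 52
ρ = 1 − 6·52/(7·48) = 1 − 312/336 = 0.071

0.071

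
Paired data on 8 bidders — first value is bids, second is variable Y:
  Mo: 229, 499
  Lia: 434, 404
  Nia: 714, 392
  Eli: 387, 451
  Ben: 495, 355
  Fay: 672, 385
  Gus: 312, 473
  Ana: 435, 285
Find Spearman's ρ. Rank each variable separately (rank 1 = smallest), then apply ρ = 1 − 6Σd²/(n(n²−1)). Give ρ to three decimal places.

Ranks of variable 1: 1, 4, 8, 3, 6, 7, 2, 5
Ranks of variable 2: 8, 5, 4, 6, 2, 3, 7, 1
d = r₁ − r₂: -7, -1, 4, -3, 4, 4, -5, 4
d²: 49, 1, 16, 9, 16, 16, 25, 16; Σd² = 148
ρ = 1 − 6·148/(8·63) = 1 − 888/504 = -0.762

-0.762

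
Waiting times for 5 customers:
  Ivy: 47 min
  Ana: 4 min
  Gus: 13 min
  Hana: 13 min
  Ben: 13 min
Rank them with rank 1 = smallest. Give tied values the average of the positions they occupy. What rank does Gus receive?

3

Sorted (ascending): 4, 13, 13, 13, 47
The 3 values of 13 occupy positions 2–4 → average rank 3.
Gus has value 13 min → rank 3.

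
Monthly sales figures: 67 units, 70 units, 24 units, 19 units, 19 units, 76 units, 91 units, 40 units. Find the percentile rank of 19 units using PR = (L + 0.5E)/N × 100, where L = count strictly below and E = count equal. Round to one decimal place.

N = 8.
Strictly below 19: 0. Equal to 19: 2.
PR = (0 + 0.5·2)/8 × 100 = 12.5

12.5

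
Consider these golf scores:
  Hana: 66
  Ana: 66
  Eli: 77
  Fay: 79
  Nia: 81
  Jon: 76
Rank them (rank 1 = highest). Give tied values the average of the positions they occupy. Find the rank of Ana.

Sorted (descending): 81, 79, 77, 76, 66, 66
The 2 values of 66 occupy positions 5–6 → average rank (5+6)/2 = 5.5.
Ana has value 66 → rank 5.5.

5.5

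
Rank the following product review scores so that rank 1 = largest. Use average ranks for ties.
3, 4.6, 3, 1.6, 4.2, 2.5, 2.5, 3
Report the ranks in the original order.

4, 1, 4, 8, 2, 6.5, 6.5, 4

Sorted (descending): 4.6, 4.2, 3, 3, 3, 2.5, 2.5, 1.6
The 3 values of 3 occupy positions 3–5 → average rank 4.
The 2 values of 2.5 occupy positions 6–7 → average rank (6+7)/2 = 6.5.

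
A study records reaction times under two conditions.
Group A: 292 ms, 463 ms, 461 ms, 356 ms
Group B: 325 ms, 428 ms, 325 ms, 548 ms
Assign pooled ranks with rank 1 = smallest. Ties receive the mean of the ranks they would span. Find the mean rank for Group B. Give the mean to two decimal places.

Sorted (ascending): 292, 325, 325, 356, 428, 461, 463, 548
The 2 values of 325 occupy positions 2–3 → average rank (2+3)/2 = 2.5.
Group B values → pooled ranks: 325→2.5, 428→5, 325→2.5, 548→8
Mean rank = (2.5 + 5 + 2.5 + 8) / 4 = 4.50

4.50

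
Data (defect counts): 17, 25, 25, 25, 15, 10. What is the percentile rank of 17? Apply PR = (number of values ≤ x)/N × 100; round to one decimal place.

N = 6.
Strictly below 17: 2. Equal to 17: 1.
PR = 3/6 × 100 = 50.0

50.0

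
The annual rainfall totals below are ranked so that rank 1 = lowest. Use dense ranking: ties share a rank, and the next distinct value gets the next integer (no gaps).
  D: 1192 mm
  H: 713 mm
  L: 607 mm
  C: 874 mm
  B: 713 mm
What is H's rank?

Sorted (ascending): 607, 713, 713, 874, 1192
The 2 values of 713 share dense rank 2.
Remaining distinct values take the next consecutive integers.
H has value 713 mm → rank 2.

2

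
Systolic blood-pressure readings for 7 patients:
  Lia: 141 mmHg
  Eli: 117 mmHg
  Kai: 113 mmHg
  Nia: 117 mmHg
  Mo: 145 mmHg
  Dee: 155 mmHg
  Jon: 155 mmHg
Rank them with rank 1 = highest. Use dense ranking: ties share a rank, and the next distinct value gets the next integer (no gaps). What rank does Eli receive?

4

Sorted (descending): 155, 155, 145, 141, 117, 117, 113
The 2 values of 155 share dense rank 1.
The 2 values of 117 share dense rank 4.
Remaining distinct values take the next consecutive integers.
Eli has value 117 mmHg → rank 4.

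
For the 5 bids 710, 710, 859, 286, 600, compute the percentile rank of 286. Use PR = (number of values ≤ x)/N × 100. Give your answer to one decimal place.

N = 5.
Strictly below 286: 0. Equal to 286: 1.
PR = 1/5 × 100 = 20.0

20.0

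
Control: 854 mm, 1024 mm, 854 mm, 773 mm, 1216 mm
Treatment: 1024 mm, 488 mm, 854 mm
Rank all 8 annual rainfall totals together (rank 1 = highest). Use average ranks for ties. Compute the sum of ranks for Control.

20.5

Sorted (descending): 1216, 1024, 1024, 854, 854, 854, 773, 488
The 2 values of 1024 occupy positions 2–3 → average rank (2+3)/2 = 2.5.
The 3 values of 854 occupy positions 4–6 → average rank 5.
Control values → pooled ranks: 854→5, 1024→2.5, 854→5, 773→7, 1216→1
Rank sum = 5 + 2.5 + 5 + 7 + 1 = 20.5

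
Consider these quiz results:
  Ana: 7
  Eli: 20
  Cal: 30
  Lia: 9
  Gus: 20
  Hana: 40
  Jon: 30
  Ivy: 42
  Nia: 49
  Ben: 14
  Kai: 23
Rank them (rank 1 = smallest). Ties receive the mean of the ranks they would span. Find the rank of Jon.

7.5

Sorted (ascending): 7, 9, 14, 20, 20, 23, 30, 30, 40, 42, 49
The 2 values of 20 occupy positions 4–5 → average rank (4+5)/2 = 4.5.
The 2 values of 30 occupy positions 7–8 → average rank (7+8)/2 = 7.5.
Jon has value 30 → rank 7.5.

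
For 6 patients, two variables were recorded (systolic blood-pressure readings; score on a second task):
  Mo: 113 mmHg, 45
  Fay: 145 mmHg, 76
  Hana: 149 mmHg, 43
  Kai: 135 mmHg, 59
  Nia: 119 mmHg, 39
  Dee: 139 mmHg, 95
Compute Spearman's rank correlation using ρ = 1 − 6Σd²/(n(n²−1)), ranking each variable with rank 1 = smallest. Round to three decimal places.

0.257

Ranks of variable 1: 1, 5, 6, 3, 2, 4
Ranks of variable 2: 3, 5, 2, 4, 1, 6
d = r₁ − r₂: -2, 0, 4, -1, 1, -2
d²: 4, 0, 16, 1, 1, 4; Σd² = 26
ρ = 1 − 6·26/(6·35) = 1 − 156/210 = 0.257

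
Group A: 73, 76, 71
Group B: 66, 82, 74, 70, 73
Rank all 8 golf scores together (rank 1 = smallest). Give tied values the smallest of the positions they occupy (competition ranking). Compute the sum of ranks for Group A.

14

Sorted (ascending): 66, 70, 71, 73, 73, 74, 76, 82
The 2 values of 73 occupy positions 4–5 → each gets rank 4.
Group A values → pooled ranks: 73→4, 76→7, 71→3
Rank sum = 4 + 7 + 3 = 14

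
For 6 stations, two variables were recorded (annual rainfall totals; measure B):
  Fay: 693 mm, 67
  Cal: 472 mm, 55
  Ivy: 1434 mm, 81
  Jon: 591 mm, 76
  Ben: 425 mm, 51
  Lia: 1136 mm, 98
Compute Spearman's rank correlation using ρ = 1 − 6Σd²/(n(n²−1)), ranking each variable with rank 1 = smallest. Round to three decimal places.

0.886

Ranks of variable 1: 4, 2, 6, 3, 1, 5
Ranks of variable 2: 3, 2, 5, 4, 1, 6
d = r₁ − r₂: 1, 0, 1, -1, 0, -1
d²: 1, 0, 1, 1, 0, 1; Σd² = 4
ρ = 1 − 6·4/(6·35) = 1 − 24/210 = 0.886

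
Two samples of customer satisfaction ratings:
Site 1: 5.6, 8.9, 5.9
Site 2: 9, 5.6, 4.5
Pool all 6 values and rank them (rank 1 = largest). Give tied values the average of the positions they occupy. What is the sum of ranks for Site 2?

Sorted (descending): 9, 8.9, 5.9, 5.6, 5.6, 4.5
The 2 values of 5.6 occupy positions 4–5 → average rank (4+5)/2 = 4.5.
Site 2 values → pooled ranks: 9→1, 5.6→4.5, 4.5→6
Rank sum = 1 + 4.5 + 6 = 11.5

11.5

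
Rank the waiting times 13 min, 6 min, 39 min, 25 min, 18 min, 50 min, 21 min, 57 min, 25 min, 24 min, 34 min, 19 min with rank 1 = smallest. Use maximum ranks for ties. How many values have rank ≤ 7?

Sorted (ascending): 6, 13, 18, 19, 21, 24, 25, 25, 34, 39, 50, 57
The 2 values of 25 occupy positions 7–8 → each gets rank 8.
Ranks ≤ 7: {1, 2, 3, 4, 5, 6} → 6 values.

6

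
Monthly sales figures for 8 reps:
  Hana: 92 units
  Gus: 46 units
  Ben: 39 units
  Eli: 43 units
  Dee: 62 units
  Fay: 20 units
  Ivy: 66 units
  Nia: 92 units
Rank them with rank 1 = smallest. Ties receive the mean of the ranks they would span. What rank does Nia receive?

7.5

Sorted (ascending): 20, 39, 43, 46, 62, 66, 92, 92
The 2 values of 92 occupy positions 7–8 → average rank (7+8)/2 = 7.5.
Nia has value 92 units → rank 7.5.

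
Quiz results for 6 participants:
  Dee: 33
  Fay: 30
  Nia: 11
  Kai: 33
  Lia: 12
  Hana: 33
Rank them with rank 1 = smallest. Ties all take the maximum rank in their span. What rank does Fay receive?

3

Sorted (ascending): 11, 12, 30, 33, 33, 33
The 3 values of 33 occupy positions 4–6 → each gets rank 6.
Fay has value 30 → rank 3.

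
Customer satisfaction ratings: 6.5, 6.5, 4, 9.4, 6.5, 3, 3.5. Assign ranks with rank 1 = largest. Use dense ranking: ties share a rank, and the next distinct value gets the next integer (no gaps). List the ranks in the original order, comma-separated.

Sorted (descending): 9.4, 6.5, 6.5, 6.5, 4, 3.5, 3
The 3 values of 6.5 share dense rank 2.
Remaining distinct values take the next consecutive integers.

2, 2, 3, 1, 2, 5, 4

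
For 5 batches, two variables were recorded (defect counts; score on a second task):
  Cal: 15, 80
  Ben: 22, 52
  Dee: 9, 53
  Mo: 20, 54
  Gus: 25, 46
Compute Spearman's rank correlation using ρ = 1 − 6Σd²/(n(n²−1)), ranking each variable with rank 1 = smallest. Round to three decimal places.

Ranks of variable 1: 2, 4, 1, 3, 5
Ranks of variable 2: 5, 2, 3, 4, 1
d = r₁ − r₂: -3, 2, -2, -1, 4
d²: 9, 4, 4, 1, 16; Σd² = 34
ρ = 1 − 6·34/(5·24) = 1 − 204/120 = -0.700

-0.700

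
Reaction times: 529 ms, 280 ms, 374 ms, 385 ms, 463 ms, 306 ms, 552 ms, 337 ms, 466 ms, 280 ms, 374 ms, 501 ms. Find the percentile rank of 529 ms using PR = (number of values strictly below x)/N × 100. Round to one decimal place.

83.3

N = 12.
Strictly below 529: 10. Equal to 529: 1.
PR = 10/12 × 100 = 83.3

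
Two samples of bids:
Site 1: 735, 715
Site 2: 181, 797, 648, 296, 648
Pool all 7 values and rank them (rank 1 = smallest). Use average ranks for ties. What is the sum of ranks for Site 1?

Sorted (ascending): 181, 296, 648, 648, 715, 735, 797
The 2 values of 648 occupy positions 3–4 → average rank (3+4)/2 = 3.5.
Site 1 values → pooled ranks: 735→6, 715→5
Rank sum = 6 + 5 = 11

11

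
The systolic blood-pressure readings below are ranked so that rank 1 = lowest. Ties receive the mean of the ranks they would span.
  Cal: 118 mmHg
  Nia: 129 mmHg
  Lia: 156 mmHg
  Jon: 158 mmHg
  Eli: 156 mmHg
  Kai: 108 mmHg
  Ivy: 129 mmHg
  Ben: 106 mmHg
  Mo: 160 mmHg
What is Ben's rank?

1

Sorted (ascending): 106, 108, 118, 129, 129, 156, 156, 158, 160
The 2 values of 129 occupy positions 4–5 → average rank (4+5)/2 = 4.5.
The 2 values of 156 occupy positions 6–7 → average rank (6+7)/2 = 6.5.
Ben has value 106 mmHg → rank 1.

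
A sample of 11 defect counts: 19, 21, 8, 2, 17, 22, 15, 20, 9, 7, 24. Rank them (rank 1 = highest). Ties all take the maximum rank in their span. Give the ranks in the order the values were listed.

Sorted (descending): 24, 22, 21, 20, 19, 17, 15, 9, 8, 7, 2
No ties — each value takes its position as its rank.

5, 3, 9, 11, 6, 2, 7, 4, 8, 10, 1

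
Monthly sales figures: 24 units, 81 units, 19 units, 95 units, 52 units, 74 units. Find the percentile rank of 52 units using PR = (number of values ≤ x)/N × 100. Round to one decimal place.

50.0

N = 6.
Strictly below 52: 2. Equal to 52: 1.
PR = 3/6 × 100 = 50.0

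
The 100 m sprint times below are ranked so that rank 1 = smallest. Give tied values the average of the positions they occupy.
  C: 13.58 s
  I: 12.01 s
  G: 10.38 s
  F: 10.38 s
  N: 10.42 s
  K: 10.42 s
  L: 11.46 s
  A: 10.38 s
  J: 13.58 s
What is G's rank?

Sorted (ascending): 10.38, 10.38, 10.38, 10.42, 10.42, 11.46, 12.01, 13.58, 13.58
The 3 values of 10.38 occupy positions 1–3 → average rank 2.
The 2 values of 10.42 occupy positions 4–5 → average rank (4+5)/2 = 4.5.
The 2 values of 13.58 occupy positions 8–9 → average rank (8+9)/2 = 8.5.
G has value 10.38 s → rank 2.

2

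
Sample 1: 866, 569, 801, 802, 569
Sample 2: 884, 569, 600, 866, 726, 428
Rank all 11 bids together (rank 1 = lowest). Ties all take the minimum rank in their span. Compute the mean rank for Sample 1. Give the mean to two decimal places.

Sorted (ascending): 428, 569, 569, 569, 600, 726, 801, 802, 866, 866, 884
The 3 values of 569 occupy positions 2–4 → each gets rank 2.
The 2 values of 866 occupy positions 9–10 → each gets rank 9.
Sample 1 values → pooled ranks: 866→9, 569→2, 801→7, 802→8, 569→2
Mean rank = (9 + 2 + 7 + 8 + 2) / 5 = 5.60

5.60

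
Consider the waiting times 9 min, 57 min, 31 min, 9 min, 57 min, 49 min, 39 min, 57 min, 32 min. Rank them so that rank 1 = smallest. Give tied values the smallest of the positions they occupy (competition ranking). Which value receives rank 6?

49

Sorted (ascending): 9, 9, 31, 32, 39, 49, 57, 57, 57
The 2 values of 9 occupy positions 1–2 → each gets rank 1.
The 3 values of 57 occupy positions 7–9 → each gets rank 7.
Rank 6 → value 49.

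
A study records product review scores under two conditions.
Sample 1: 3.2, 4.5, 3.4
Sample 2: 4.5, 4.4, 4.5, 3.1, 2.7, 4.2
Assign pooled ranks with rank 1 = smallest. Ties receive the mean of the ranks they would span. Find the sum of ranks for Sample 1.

Sorted (ascending): 2.7, 3.1, 3.2, 3.4, 4.2, 4.4, 4.5, 4.5, 4.5
The 3 values of 4.5 occupy positions 7–9 → average rank 8.
Sample 1 values → pooled ranks: 3.2→3, 4.5→8, 3.4→4
Rank sum = 3 + 8 + 4 = 15

15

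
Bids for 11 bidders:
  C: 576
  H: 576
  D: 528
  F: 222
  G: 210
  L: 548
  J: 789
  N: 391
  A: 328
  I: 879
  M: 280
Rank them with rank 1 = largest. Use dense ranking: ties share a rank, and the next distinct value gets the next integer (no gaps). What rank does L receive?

Sorted (descending): 879, 789, 576, 576, 548, 528, 391, 328, 280, 222, 210
The 2 values of 576 share dense rank 3.
Remaining distinct values take the next consecutive integers.
L has value 548 → rank 4.

4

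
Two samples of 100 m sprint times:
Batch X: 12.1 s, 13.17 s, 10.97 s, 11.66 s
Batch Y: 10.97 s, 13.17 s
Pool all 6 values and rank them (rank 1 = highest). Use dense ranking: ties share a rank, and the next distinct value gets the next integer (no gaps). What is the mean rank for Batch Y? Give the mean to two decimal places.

2.50

Sorted (descending): 13.17, 13.17, 12.1, 11.66, 10.97, 10.97
The 2 values of 13.17 share dense rank 1.
The 2 values of 10.97 share dense rank 4.
Remaining distinct values take the next consecutive integers.
Batch Y values → pooled ranks: 10.97→4, 13.17→1
Mean rank = (4 + 1) / 2 = 2.50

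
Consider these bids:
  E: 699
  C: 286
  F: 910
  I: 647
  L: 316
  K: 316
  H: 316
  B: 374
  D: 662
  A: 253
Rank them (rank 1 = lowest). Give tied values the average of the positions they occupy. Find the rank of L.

4

Sorted (ascending): 253, 286, 316, 316, 316, 374, 647, 662, 699, 910
The 3 values of 316 occupy positions 3–5 → average rank 4.
L has value 316 → rank 4.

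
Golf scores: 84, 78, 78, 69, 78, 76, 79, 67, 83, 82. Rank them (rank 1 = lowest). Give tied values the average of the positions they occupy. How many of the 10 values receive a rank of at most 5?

Sorted (ascending): 67, 69, 76, 78, 78, 78, 79, 82, 83, 84
The 3 values of 78 occupy positions 4–6 → average rank 5.
Ranks ≤ 5: {1, 2, 3, 5, 5, 5} → 6 values.

6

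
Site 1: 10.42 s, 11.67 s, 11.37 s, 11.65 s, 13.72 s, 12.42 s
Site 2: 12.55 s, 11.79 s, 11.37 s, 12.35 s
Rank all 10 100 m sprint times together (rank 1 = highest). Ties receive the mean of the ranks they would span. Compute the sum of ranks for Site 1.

Sorted (descending): 13.72, 12.55, 12.42, 12.35, 11.79, 11.67, 11.65, 11.37, 11.37, 10.42
The 2 values of 11.37 occupy positions 8–9 → average rank (8+9)/2 = 8.5.
Site 1 values → pooled ranks: 10.42→10, 11.67→6, 11.37→8.5, 11.65→7, 13.72→1, 12.42→3
Rank sum = 10 + 6 + 8.5 + 7 + 1 + 3 = 35.5

35.5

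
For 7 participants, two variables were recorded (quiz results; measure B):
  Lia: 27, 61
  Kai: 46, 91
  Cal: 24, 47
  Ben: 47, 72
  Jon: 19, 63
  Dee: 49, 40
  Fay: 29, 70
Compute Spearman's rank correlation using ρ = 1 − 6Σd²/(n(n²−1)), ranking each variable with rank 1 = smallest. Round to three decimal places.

Ranks of variable 1: 3, 5, 2, 6, 1, 7, 4
Ranks of variable 2: 3, 7, 2, 6, 4, 1, 5
d = r₁ − r₂: 0, -2, 0, 0, -3, 6, -1
d²: 0, 4, 0, 0, 9, 36, 1; Σd² = 50
ρ = 1 − 6·50/(7·48) = 1 − 300/336 = 0.107

0.107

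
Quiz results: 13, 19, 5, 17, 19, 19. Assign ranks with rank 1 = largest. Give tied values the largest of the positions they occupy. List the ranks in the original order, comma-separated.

Sorted (descending): 19, 19, 19, 17, 13, 5
The 3 values of 19 occupy positions 1–3 → each gets rank 3.

5, 3, 6, 4, 3, 3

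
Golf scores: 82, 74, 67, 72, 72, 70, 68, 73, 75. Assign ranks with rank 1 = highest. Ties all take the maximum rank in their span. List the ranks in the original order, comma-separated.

1, 3, 9, 6, 6, 7, 8, 4, 2

Sorted (descending): 82, 75, 74, 73, 72, 72, 70, 68, 67
The 2 values of 72 occupy positions 5–6 → each gets rank 6.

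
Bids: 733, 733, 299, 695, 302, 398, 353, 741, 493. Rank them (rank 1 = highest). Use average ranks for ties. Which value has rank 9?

299

Sorted (descending): 741, 733, 733, 695, 493, 398, 353, 302, 299
The 2 values of 733 occupy positions 2–3 → average rank (2+3)/2 = 2.5.
Rank 9 → value 299.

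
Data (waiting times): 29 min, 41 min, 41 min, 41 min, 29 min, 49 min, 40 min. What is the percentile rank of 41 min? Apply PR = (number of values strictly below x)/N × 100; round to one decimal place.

N = 7.
Strictly below 41: 3. Equal to 41: 3.
PR = 3/7 × 100 = 42.9

42.9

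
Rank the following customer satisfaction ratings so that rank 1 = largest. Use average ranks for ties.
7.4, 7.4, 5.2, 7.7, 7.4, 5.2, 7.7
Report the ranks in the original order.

4, 4, 6.5, 1.5, 4, 6.5, 1.5

Sorted (descending): 7.7, 7.7, 7.4, 7.4, 7.4, 5.2, 5.2
The 2 values of 7.7 occupy positions 1–2 → average rank (1+2)/2 = 1.5.
The 3 values of 7.4 occupy positions 3–5 → average rank 4.
The 2 values of 5.2 occupy positions 6–7 → average rank (6+7)/2 = 6.5.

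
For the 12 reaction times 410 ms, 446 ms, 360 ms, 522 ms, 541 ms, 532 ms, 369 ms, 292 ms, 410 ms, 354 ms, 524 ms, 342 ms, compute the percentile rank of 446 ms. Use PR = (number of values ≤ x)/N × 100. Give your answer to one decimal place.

N = 12.
Strictly below 446: 7. Equal to 446: 1.
PR = 8/12 × 100 = 66.7

66.7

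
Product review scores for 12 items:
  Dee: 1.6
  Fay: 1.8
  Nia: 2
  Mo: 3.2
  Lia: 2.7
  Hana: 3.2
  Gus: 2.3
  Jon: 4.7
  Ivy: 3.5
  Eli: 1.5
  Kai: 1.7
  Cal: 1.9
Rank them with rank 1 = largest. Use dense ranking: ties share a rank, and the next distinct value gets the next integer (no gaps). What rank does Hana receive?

3

Sorted (descending): 4.7, 3.5, 3.2, 3.2, 2.7, 2.3, 2, 1.9, 1.8, 1.7, 1.6, 1.5
The 2 values of 3.2 share dense rank 3.
Remaining distinct values take the next consecutive integers.
Hana has value 3.2 → rank 3.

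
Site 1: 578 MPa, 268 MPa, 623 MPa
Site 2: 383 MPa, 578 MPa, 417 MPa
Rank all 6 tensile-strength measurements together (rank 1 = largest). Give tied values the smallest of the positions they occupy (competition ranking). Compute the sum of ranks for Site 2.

Sorted (descending): 623, 578, 578, 417, 383, 268
The 2 values of 578 occupy positions 2–3 → each gets rank 2.
Site 2 values → pooled ranks: 383→5, 578→2, 417→4
Rank sum = 5 + 2 + 4 = 11

11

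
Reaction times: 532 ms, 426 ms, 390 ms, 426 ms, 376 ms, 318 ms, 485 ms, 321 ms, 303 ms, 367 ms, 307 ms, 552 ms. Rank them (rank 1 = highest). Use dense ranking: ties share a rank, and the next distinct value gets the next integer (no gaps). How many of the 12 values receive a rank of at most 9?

Sorted (descending): 552, 532, 485, 426, 426, 390, 376, 367, 321, 318, 307, 303
The 2 values of 426 share dense rank 4.
Remaining distinct values take the next consecutive integers.
Ranks ≤ 9: {1, 2, 3, 4, 4, 5, 6, 7, 8, 9} → 10 values.

10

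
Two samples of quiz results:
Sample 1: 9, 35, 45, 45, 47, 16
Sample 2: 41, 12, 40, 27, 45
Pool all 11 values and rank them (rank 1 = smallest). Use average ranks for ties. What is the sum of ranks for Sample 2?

28

Sorted (ascending): 9, 12, 16, 27, 35, 40, 41, 45, 45, 45, 47
The 3 values of 45 occupy positions 8–10 → average rank 9.
Sample 2 values → pooled ranks: 41→7, 12→2, 40→6, 27→4, 45→9
Rank sum = 7 + 2 + 6 + 4 + 9 = 28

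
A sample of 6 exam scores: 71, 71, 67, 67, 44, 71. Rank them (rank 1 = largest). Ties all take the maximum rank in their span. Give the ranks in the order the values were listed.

Sorted (descending): 71, 71, 71, 67, 67, 44
The 3 values of 71 occupy positions 1–3 → each gets rank 3.
The 2 values of 67 occupy positions 4–5 → each gets rank 5.

3, 3, 5, 5, 6, 3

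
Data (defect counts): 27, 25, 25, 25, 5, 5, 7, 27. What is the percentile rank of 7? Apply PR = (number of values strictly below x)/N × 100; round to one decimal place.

N = 8.
Strictly below 7: 2. Equal to 7: 1.
PR = 2/8 × 100 = 25.0

25.0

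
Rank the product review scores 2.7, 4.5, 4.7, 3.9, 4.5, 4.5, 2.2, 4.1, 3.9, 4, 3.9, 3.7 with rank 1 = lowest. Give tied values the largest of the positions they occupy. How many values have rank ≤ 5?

3

Sorted (ascending): 2.2, 2.7, 3.7, 3.9, 3.9, 3.9, 4, 4.1, 4.5, 4.5, 4.5, 4.7
The 3 values of 3.9 occupy positions 4–6 → each gets rank 6.
The 3 values of 4.5 occupy positions 9–11 → each gets rank 11.
Ranks ≤ 5: {1, 2, 3} → 3 values.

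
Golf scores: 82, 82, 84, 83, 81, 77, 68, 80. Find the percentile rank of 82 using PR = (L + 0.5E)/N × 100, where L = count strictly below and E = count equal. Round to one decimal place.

62.5

N = 8.
Strictly below 82: 4. Equal to 82: 2.
PR = (4 + 0.5·2)/8 × 100 = 62.5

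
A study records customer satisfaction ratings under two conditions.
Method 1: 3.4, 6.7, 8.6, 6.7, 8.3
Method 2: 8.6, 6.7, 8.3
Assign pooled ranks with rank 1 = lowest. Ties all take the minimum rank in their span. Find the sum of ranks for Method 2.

14

Sorted (ascending): 3.4, 6.7, 6.7, 6.7, 8.3, 8.3, 8.6, 8.6
The 3 values of 6.7 occupy positions 2–4 → each gets rank 2.
The 2 values of 8.3 occupy positions 5–6 → each gets rank 5.
The 2 values of 8.6 occupy positions 7–8 → each gets rank 7.
Method 2 values → pooled ranks: 8.6→7, 6.7→2, 8.3→5
Rank sum = 7 + 2 + 5 = 14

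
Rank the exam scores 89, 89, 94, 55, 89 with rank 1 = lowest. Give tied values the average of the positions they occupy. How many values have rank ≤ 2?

1

Sorted (ascending): 55, 89, 89, 89, 94
The 3 values of 89 occupy positions 2–4 → average rank 3.
Ranks ≤ 2: {1} → 1 value.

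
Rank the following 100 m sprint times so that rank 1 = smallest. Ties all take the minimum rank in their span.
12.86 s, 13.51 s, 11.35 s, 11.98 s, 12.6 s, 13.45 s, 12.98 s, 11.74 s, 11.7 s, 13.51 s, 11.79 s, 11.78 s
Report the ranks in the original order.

8, 11, 1, 6, 7, 10, 9, 3, 2, 11, 5, 4

Sorted (ascending): 11.35, 11.7, 11.74, 11.78, 11.79, 11.98, 12.6, 12.86, 12.98, 13.45, 13.51, 13.51
The 2 values of 13.51 occupy positions 11–12 → each gets rank 11.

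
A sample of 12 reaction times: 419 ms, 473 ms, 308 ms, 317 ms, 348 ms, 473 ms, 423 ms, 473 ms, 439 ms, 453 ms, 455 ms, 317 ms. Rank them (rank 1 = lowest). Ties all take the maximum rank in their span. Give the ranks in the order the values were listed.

Sorted (ascending): 308, 317, 317, 348, 419, 423, 439, 453, 455, 473, 473, 473
The 2 values of 317 occupy positions 2–3 → each gets rank 3.
The 3 values of 473 occupy positions 10–12 → each gets rank 12.

5, 12, 1, 3, 4, 12, 6, 12, 7, 8, 9, 3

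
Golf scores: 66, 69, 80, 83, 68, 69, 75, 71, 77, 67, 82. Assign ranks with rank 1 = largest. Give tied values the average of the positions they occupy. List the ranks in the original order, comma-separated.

11, 7.5, 3, 1, 9, 7.5, 5, 6, 4, 10, 2

Sorted (descending): 83, 82, 80, 77, 75, 71, 69, 69, 68, 67, 66
The 2 values of 69 occupy positions 7–8 → average rank (7+8)/2 = 7.5.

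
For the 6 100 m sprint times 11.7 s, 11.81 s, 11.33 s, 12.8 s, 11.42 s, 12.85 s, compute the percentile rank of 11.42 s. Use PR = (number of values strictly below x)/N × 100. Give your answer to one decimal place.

16.7

N = 6.
Strictly below 11.42: 1. Equal to 11.42: 1.
PR = 1/6 × 100 = 16.7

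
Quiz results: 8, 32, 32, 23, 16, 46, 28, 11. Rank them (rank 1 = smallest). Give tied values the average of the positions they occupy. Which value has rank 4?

Sorted (ascending): 8, 11, 16, 23, 28, 32, 32, 46
The 2 values of 32 occupy positions 6–7 → average rank (6+7)/2 = 6.5.
Rank 4 → value 23.

23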